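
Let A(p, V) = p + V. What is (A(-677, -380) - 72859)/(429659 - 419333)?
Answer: -36958/5163 ≈ -7.1582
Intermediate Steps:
A(p, V) = V + p
(A(-677, -380) - 72859)/(429659 - 419333) = ((-380 - 677) - 72859)/(429659 - 419333) = (-1057 - 72859)/10326 = -73916*1/10326 = -36958/5163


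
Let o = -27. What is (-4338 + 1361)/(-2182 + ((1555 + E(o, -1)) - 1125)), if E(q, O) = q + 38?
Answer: 2977/1741 ≈ 1.7099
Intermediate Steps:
E(q, O) = 38 + q
(-4338 + 1361)/(-2182 + ((1555 + E(o, -1)) - 1125)) = (-4338 + 1361)/(-2182 + ((1555 + (38 - 27)) - 1125)) = -2977/(-2182 + ((1555 + 11) - 1125)) = -2977/(-2182 + (1566 - 1125)) = -2977/(-2182 + 441) = -2977/(-1741) = -2977*(-1/1741) = 2977/1741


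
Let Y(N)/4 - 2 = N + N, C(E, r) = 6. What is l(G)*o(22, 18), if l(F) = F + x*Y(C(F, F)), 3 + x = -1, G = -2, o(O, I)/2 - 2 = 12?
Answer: -6328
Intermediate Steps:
o(O, I) = 28 (o(O, I) = 4 + 2*12 = 4 + 24 = 28)
x = -4 (x = -3 - 1 = -4)
Y(N) = 8 + 8*N (Y(N) = 8 + 4*(N + N) = 8 + 4*(2*N) = 8 + 8*N)
l(F) = -224 + F (l(F) = F - 4*(8 + 8*6) = F - 4*(8 + 48) = F - 4*56 = F - 224 = -224 + F)
l(G)*o(22, 18) = (-224 - 2)*28 = -226*28 = -6328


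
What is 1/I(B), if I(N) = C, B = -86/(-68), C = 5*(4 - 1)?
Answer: 1/15 ≈ 0.066667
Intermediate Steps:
C = 15 (C = 5*3 = 15)
B = 43/34 (B = -86*(-1/68) = 43/34 ≈ 1.2647)
I(N) = 15
1/I(B) = 1/15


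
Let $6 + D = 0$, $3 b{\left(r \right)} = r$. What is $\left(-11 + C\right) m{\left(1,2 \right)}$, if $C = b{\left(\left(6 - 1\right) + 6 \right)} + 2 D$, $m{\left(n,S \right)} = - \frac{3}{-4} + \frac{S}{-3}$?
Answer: $- \frac{29}{18} \approx -1.6111$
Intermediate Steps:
$b{\left(r \right)} = \frac{r}{3}$
$D = -6$ ($D = -6 + 0 = -6$)
$m{\left(n,S \right)} = \frac{3}{4} - \frac{S}{3}$ ($m{\left(n,S \right)} = \left(-3\right) \left(- \frac{1}{4}\right) + S \left(- \frac{1}{3}\right) = \frac{3}{4} - \frac{S}{3}$)
$C = - \frac{25}{3}$ ($C = \frac{\left(6 - 1\right) + 6}{3} + 2 \left(-6\right) = \frac{5 + 6}{3} - 12 = \frac{1}{3} \cdot 11 - 12 = \frac{11}{3} - 12 = - \frac{25}{3} \approx -8.3333$)
$\left(-11 + C\right) m{\left(1,2 \right)} = \left(-11 - \frac{25}{3}\right) \left(\frac{3}{4} - \frac{2}{3}\right) = - \frac{58 \left(\frac{3}{4} - \frac{2}{3}\right)}{3} = \left(- \frac{58}{3}\right) \frac{1}{12} = - \frac{29}{18}$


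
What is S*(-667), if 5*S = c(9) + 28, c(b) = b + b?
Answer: -30682/5 ≈ -6136.4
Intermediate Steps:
c(b) = 2*b
S = 46/5 (S = (2*9 + 28)/5 = (18 + 28)/5 = (⅕)*46 = 46/5 ≈ 9.2000)
S*(-667) = (46/5)*(-667) = -30682/5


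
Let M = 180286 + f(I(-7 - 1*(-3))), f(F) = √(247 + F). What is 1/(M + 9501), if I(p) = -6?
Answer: 189787/36019105128 - √241/36019105128 ≈ 5.2686e-6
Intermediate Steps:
M = 180286 + √241 (M = 180286 + √(247 - 6) = 180286 + √241 ≈ 1.8030e+5)
1/(M + 9501) = 1/((180286 + √241) + 9501) = 1/(189787 + √241)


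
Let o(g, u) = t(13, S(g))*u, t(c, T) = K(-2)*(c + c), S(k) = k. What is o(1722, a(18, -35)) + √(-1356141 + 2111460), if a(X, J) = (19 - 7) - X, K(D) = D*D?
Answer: -624 + √755319 ≈ 245.09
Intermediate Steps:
K(D) = D²
t(c, T) = 8*c (t(c, T) = (-2)²*(c + c) = 4*(2*c) = 8*c)
a(X, J) = 12 - X
o(g, u) = 104*u (o(g, u) = (8*13)*u = 104*u)
o(1722, a(18, -35)) + √(-1356141 + 2111460) = 104*(12 - 1*18) + √(-1356141 + 2111460) = 104*(12 - 18) + √755319 = 104*(-6) + √755319 = -624 + √755319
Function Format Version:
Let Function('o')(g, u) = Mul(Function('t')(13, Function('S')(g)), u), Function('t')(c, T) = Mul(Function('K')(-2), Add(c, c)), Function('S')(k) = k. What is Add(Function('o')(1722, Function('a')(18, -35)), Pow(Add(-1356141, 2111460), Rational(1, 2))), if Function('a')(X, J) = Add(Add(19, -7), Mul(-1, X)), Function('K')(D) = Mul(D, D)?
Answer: Add(-624, Pow(755319, Rational(1, 2))) ≈ 245.09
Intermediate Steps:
Function('K')(D) = Pow(D, 2)
Function('t')(c, T) = Mul(8, c) (Function('t')(c, T) = Mul(Pow(-2, 2), Add(c, c)) = Mul(4, Mul(2, c)) = Mul(8, c))
Function('a')(X, J) = Add(12, Mul(-1, X))
Function('o')(g, u) = Mul(104, u) (Function('o')(g, u) = Mul(Mul(8, 13), u) = Mul(104, u))
Add(Function('o')(1722, Function('a')(18, -35)), Pow(Add(-1356141, 2111460), Rational(1, 2))) = Add(Mul(104, Add(12, Mul(-1, 18))), Pow(Add(-1356141, 2111460), Rational(1, 2))) = Add(Mul(104, Add(12, -18)), Pow(755319, Rational(1, 2))) = Add(Mul(104, -6), Pow(755319, Rational(1, 2))) = Add(-624, Pow(755319, Rational(1, 2)))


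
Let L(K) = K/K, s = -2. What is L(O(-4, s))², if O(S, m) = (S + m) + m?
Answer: 1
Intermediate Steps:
O(S, m) = S + 2*m
L(K) = 1
L(O(-4, s))² = 1² = 1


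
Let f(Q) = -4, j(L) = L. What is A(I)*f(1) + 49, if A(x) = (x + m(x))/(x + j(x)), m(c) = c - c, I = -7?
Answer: 47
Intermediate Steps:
m(c) = 0
A(x) = ½ (A(x) = (x + 0)/(x + x) = x/((2*x)) = x*(1/(2*x)) = ½)
A(I)*f(1) + 49 = (½)*(-4) + 49 = -2 + 49 = 47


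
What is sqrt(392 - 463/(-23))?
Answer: sqrt(218017)/23 ≈ 20.301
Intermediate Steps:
sqrt(392 - 463/(-23)) = sqrt(392 - 463*(-1/23)) = sqrt(392 + 463/23) = sqrt(9479/23) = sqrt(218017)/23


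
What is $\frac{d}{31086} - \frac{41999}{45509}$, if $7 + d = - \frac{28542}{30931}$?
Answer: $- \frac{40394075640965}{43757862192594} \approx -0.92313$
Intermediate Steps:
$d = - \frac{245059}{30931}$ ($d = -7 - \frac{28542}{30931} = - \frac{245059}{30931} \approx -7.9228$)
$\frac{d}{31086} - \frac{41999}{45509} = - \frac{245059}{30931 \cdot 31086} - \frac{41999}{45509} = \left(- \frac{245059}{30931}\right) \frac{1}{31086} - \frac{41999}{45509} = - \frac{245059}{961521066} - \frac{41999}{45509} = - \frac{40394075640965}{43757862192594}$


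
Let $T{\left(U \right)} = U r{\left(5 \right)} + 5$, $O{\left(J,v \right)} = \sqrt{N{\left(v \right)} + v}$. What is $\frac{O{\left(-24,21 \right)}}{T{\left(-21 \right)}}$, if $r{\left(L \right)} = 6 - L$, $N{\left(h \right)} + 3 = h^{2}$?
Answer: $- \frac{3 \sqrt{51}}{16} \approx -1.339$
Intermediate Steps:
$N{\left(h \right)} = -3 + h^{2}$
$O{\left(J,v \right)} = \sqrt{-3 + v + v^{2}}$ ($O{\left(J,v \right)} = \sqrt{\left(-3 + v^{2}\right) + v} = \sqrt{-3 + v + v^{2}}$)
$T{\left(U \right)} = 5 + U$ ($T{\left(U \right)} = U \left(6 - 5\right) + 5 = U 1 + 5 = U + 5 = 5 + U$)
$\frac{O{\left(-24,21 \right)}}{T{\left(-21 \right)}} = \frac{\sqrt{-3 + 21 + 21^{2}}}{5 - 21} = \frac{\sqrt{-3 + 21 + 441}}{-16} = \sqrt{459} \left(- \frac{1}{16}\right) = 3 \sqrt{51} \left(- \frac{1}{16}\right) = - \frac{3 \sqrt{51}}{16}$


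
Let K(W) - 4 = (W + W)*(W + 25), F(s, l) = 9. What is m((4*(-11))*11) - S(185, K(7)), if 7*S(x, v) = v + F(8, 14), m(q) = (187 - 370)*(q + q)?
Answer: 1239547/7 ≈ 1.7708e+5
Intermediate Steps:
m(q) = -366*q
K(W) = 4 + 2*W*(25 + W) (K(W) = 4 + (W + W)*(W + 25) = 4 + (2*W)*(25 + W) = 4 + 2*W*(25 + W))
S(x, v) = 9/7 + v/7 (S(x, v) = (v + 9)/7 = (9 + v)/7 = 9/7 + v/7)
m((4*(-11))*11) - S(185, K(7)) = -366*4*(-11)*11 - (9/7 + (4 + 2*7² + 50*7)/7) = -(-16104)*11 - (9/7 + (4 + 2*49 + 350)/7) = -366*(-484) - (9/7 + (4 + 98 + 350)/7) = 177144 - (9/7 + (⅐)*452) = 177144 - (9/7 + 452/7) = 177144 - 1*461/7 = 177144 - 461/7 = 1239547/7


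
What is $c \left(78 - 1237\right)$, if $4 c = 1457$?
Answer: $- \frac{1688663}{4} \approx -4.2217 \cdot 10^{5}$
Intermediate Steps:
$c = \frac{1457}{4}$ ($c = \frac{1}{4} \cdot 1457 = \frac{1457}{4} \approx 364.25$)
$c \left(78 - 1237\right) = \frac{1457 \left(78 - 1237\right)}{4} = \frac{1457}{4} \left(-1159\right) = - \frac{1688663}{4}$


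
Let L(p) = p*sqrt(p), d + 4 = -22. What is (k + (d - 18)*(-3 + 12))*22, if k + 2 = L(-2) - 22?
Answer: -9240 - 44*I*sqrt(2) ≈ -9240.0 - 62.225*I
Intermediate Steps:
d = -26 (d = -4 - 22 = -26)
L(p) = p**(3/2)
k = -24 - 2*I*sqrt(2) (k = -2 + ((-2)**(3/2) - 22) = -2 + (-2*I*sqrt(2) - 22) = -2 + (-22 - 2*I*sqrt(2)) = -24 - 2*I*sqrt(2) ≈ -24.0 - 2.8284*I)
(k + (d - 18)*(-3 + 12))*22 = ((-24 - 2*I*sqrt(2)) + (-26 - 18)*(-3 + 12))*22 = ((-24 - 2*I*sqrt(2)) - 44*9)*22 = ((-24 - 2*I*sqrt(2)) - 396)*22 = (-420 - 2*I*sqrt(2))*22 = -9240 - 44*I*sqrt(2)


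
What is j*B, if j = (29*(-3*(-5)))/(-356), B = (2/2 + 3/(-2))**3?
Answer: 435/2848 ≈ 0.15274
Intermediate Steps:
B = -1/8 (B = (2*(1/2) + 3*(-1/2))**3 = (1 - 3/2)**3 = (-1/2)**3 = -1/8 ≈ -0.12500)
j = -435/356 (j = (29*15)*(-1/356) = 435*(-1/356) = -435/356 ≈ -1.2219)
j*B = -435/356*(-1/8) = 435/2848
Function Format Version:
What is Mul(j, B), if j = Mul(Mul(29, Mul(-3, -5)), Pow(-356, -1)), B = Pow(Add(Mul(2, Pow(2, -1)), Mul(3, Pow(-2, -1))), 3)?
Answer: Rational(435, 2848) ≈ 0.15274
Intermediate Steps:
B = Rational(-1, 8) (B = Pow(Add(Mul(2, Rational(1, 2)), Mul(3, Rational(-1, 2))), 3) = Pow(Add(1, Rational(-3, 2)), 3) = Pow(Rational(-1, 2), 3) = Rational(-1, 8) ≈ -0.12500)
j = Rational(-435, 356) (j = Mul(Mul(29, 15), Rational(-1, 356)) = Mul(435, Rational(-1, 356)) = Rational(-435, 356) ≈ -1.2219)
Mul(j, B) = Mul(Rational(-435, 356), Rational(-1, 8)) = Rational(435, 2848)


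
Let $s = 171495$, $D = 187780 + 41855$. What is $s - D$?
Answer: $-58140$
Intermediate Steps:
$D = 229635$
$s - D = 171495 - 229635 = -58140$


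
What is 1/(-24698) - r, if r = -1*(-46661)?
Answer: -1152433379/24698 ≈ -46661.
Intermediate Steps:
r = 46661
1/(-24698) - r = 1/(-24698) - 1*46661 = -1/24698 - 46661 = -1152433379/24698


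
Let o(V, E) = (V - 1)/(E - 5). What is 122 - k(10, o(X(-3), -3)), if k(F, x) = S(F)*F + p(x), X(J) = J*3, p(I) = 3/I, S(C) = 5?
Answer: 348/5 ≈ 69.600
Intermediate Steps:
X(J) = 3*J
o(V, E) = (-1 + V)/(-5 + E)
k(F, x) = 3/x + 5*F (k(F, x) = 5*F + 3/x = 3/x + 5*F)
122 - k(10, o(X(-3), -3)) = 122 - (3/(((-1 + 3*(-3))/(-5 - 3))) + 5*10) = 122 - (3/(((-1 - 9)/(-8))) + 50) = 122 - (3/((-⅛*(-10))) + 50) = 122 - (3/(5/4) + 50) = 122 - (3*(⅘) + 50) = 122 - (12/5 + 50) = 122 - 1*262/5 = 122 - 262/5 = 348/5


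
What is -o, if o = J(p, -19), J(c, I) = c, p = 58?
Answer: -58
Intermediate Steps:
o = 58
-o = -1*58 = -58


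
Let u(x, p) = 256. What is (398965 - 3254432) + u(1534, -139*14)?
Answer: -2855211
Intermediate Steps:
(398965 - 3254432) + u(1534, -139*14) = (398965 - 3254432) + 256 = -2855467 + 256 = -2855211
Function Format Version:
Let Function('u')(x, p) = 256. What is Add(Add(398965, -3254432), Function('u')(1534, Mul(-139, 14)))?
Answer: -2855211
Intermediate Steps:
Add(Add(398965, -3254432), Function('u')(1534, Mul(-139, 14))) = Add(Add(398965, -3254432), 256) = Add(-2855467, 256) = -2855211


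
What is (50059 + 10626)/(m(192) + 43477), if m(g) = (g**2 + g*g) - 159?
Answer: 60685/117046 ≈ 0.51847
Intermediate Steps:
m(g) = -159 + 2*g**2 (m(g) = (g**2 + g**2) - 159 = 2*g**2 - 159 = -159 + 2*g**2)
(50059 + 10626)/(m(192) + 43477) = (50059 + 10626)/((-159 + 2*192**2) + 43477) = 60685/((-159 + 2*36864) + 43477) = 60685/((-159 + 73728) + 43477) = 60685/(73569 + 43477) = 60685/117046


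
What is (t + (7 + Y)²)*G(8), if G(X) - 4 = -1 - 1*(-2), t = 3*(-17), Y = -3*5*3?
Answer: 6965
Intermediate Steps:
Y = -45 (Y = -15*3 = -45)
t = -51
G(X) = 5 (G(X) = 4 + (-1 - 1*(-2)) = 4 + (-1 + 2) = 4 + 1 = 5)
(t + (7 + Y)²)*G(8) = (-51 + (7 - 45)²)*5 = (-51 + (-38)²)*5 = (-51 + 1444)*5 = 1393*5 = 6965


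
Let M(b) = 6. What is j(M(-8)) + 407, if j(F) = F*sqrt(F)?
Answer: 407 + 6*sqrt(6) ≈ 421.70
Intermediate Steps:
j(F) = F**(3/2)
j(M(-8)) + 407 = 6**(3/2) + 407 = 6*sqrt(6) + 407 = 407 + 6*sqrt(6)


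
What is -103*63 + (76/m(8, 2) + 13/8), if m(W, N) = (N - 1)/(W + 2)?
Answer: -45819/8 ≈ -5727.4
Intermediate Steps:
m(W, N) = (-1 + N)/(2 + W)
-103*63 + (76/m(8, 2) + 13/8) = -103*63 + (76/(((-1 + 2)/(2 + 8))) + 13/8) = -6489 + (76/((1/10)) + 13*(1/8)) = -6489 + (76/(((1/10)*1)) + 13/8) = -6489 + (76/(1/10) + 13/8) = -6489 + (76*10 + 13/8) = -6489 + (760 + 13/8) = -6489 + 6093/8 = -45819/8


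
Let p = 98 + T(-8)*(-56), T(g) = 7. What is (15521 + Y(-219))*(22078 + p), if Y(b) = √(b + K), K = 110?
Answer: 338109464 + 21784*I*√109 ≈ 3.3811e+8 + 2.2743e+5*I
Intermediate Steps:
Y(b) = √(110 + b) (Y(b) = √(b + 110) = √(110 + b))
p = -294 (p = 98 + 7*(-56) = 98 - 392 = -294)
(15521 + Y(-219))*(22078 + p) = (15521 + √(110 - 219))*(22078 - 294) = (15521 + √(-109))*21784 = (15521 + I*√109)*21784 = 338109464 + 21784*I*√109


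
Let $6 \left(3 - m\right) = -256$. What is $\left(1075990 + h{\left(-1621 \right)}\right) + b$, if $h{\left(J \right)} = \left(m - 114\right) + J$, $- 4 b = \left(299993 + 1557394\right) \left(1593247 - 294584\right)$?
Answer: $- \frac{7236346429135}{12} \approx -6.0303 \cdot 10^{11}$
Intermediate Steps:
$m = \frac{137}{3}$ ($m = 3 - - \frac{128}{3} = 3 + \frac{128}{3} = \frac{137}{3} \approx 45.667$)
$b = - \frac{2412119773581}{4}$ ($b = - \frac{\left(299993 + 1557394\right) \left(1593247 - 294584\right)}{4} = - \frac{1857387 \cdot 1298663}{4} = \left(- \frac{1}{4}\right) 2412119773581 = - \frac{2412119773581}{4} \approx -6.0303 \cdot 10^{11}$)
$h{\left(J \right)} = - \frac{205}{3} + J$ ($h{\left(J \right)} = \left(\frac{137}{3} - 114\right) + J = - \frac{205}{3} + J$)
$\left(1075990 + h{\left(-1621 \right)}\right) + b = \left(1075990 - \frac{5068}{3}\right) - \frac{2412119773581}{4} = \frac{3222902}{3} - \frac{2412119773581}{4} = - \frac{7236346429135}{12}$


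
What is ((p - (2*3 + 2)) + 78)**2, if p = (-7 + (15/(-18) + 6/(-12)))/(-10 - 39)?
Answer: 106399225/21609 ≈ 4923.8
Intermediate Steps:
p = 25/147 (p = (-7 + (15*(-1/18) + 6*(-1/12)))/(-49) = (-7 + (-5/6 - 1/2))*(-1/49) = (-7 - 4/3)*(-1/49) = -25/3*(-1/49) = 25/147 ≈ 0.17007)
((p - (2*3 + 2)) + 78)**2 = ((25/147 - (2*3 + 2)) + 78)**2 = ((25/147 - (6 + 2)) + 78)**2 = ((25/147 - 1*8) + 78)**2 = ((25/147 - 8) + 78)**2 = (-1151/147 + 78)**2 = (10315/147)**2 = 106399225/21609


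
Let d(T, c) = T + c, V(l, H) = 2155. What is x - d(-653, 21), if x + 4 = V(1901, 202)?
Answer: 2783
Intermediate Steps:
x = 2151 (x = -4 + 2155 = 2151)
x - d(-653, 21) = 2151 - (-653 + 21) = 2151 - 1*(-632) = 2151 + 632 = 2783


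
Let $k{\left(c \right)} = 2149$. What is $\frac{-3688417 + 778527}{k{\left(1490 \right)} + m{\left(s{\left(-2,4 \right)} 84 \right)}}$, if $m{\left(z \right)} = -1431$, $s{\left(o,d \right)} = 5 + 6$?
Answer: $- \frac{1454945}{359} \approx -4052.8$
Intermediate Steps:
$s{\left(o,d \right)} = 11$
$\frac{-3688417 + 778527}{k{\left(1490 \right)} + m{\left(s{\left(-2,4 \right)} 84 \right)}} = \frac{-3688417 + 778527}{2149 - 1431} = - \frac{2909890}{718} = \left(-2909890\right) \frac{1}{718} = - \frac{1454945}{359}$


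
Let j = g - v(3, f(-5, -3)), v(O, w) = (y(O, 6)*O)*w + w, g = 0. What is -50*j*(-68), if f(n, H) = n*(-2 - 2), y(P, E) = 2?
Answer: -476000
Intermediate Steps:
f(n, H) = -4*n (f(n, H) = n*(-4) = -4*n)
v(O, w) = w + 2*O*w (v(O, w) = (2*O)*w + w = 2*O*w + w = w + 2*O*w)
j = -140 (j = 0 - (-4*(-5))*(1 + 2*3) = 0 - 20*(1 + 6) = 0 - 20*7 = 0 - 1*140 = 0 - 140 = -140)
-50*j*(-68) = -50*(-140)*(-68) = 7000*(-68) = -476000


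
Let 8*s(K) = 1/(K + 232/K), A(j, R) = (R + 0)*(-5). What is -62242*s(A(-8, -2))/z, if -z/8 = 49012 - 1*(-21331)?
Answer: 155605/373662016 ≈ 0.00041643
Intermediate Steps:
A(j, R) = -5*R (A(j, R) = R*(-5) = -5*R)
s(K) = 1/(8*(K + 232/K))
z = -562744 (z = -8*(49012 - 1*(-21331)) = -8*(49012 + 21331) = -8*70343 = -562744)
-62242*s(A(-8, -2))/z = -62242*(-5/(2250976*(232 + (-5*(-2))**2))) = -62242*(-5/(2250976*(232 + 10**2))) = -62242*(-5/(2250976*(232 + 100))) = -62242/((-562744/((1/8)*10/332))) = -62242/((-562744/((1/8)*10*(1/332)))) = -62242/((-562744/5/1328)) = -62242/((-562744*1328/5)) = -62242/(-747324032/5) = -62242*(-5/747324032) = 155605/373662016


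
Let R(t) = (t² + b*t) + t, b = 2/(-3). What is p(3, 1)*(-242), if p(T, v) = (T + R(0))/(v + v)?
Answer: -363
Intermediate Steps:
b = -⅔ (b = 2*(-⅓) = -⅔ ≈ -0.66667)
R(t) = t² + t/3 (R(t) = (t² - 2*t/3) + t = t² + t/3)
p(T, v) = T/(2*v) (p(T, v) = (T + 0*(⅓ + 0))/(v + v) = (T + 0*(⅓))/((2*v)) = (T + 0)*(1/(2*v)) = T*(1/(2*v)) = T/(2*v))
p(3, 1)*(-242) = ((½)*3/1)*(-242) = ((½)*3*1)*(-242) = (3/2)*(-242) = -363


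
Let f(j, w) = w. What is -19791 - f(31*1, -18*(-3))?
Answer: -19845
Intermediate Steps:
-19791 - f(31*1, -18*(-3)) = -19791 - (-18)*(-3) = -19791 - 1*54 = -19791 - 54 = -19845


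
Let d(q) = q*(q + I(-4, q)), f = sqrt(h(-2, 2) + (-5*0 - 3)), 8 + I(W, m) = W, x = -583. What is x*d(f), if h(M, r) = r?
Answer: 583 + 6996*I ≈ 583.0 + 6996.0*I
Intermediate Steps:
I(W, m) = -8 + W
f = I (f = sqrt(2 + (-5*0 - 3)) = sqrt(2 + (0 - 3)) = sqrt(2 - 3) = sqrt(-1) = I ≈ 1.0*I)
d(q) = q*(-12 + q) (d(q) = q*(q + (-8 - 4)) = q*(q - 12) = q*(-12 + q))
x*d(f) = -583*I*(-12 + I)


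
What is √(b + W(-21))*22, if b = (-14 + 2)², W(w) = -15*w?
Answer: 66*√51 ≈ 471.33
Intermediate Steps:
b = 144 (b = (-12)² = 144)
√(b + W(-21))*22 = √(144 - 15*(-21))*22 = √(144 + 315)*22 = √459*22 = (3*√51)*22 = 66*√51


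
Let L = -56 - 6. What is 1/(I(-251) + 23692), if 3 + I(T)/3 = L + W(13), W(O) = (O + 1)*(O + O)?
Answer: 1/24589 ≈ 4.0669e-5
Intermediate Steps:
L = -62
W(O) = 2*O*(1 + O) (W(O) = (1 + O)*(2*O) = 2*O*(1 + O))
I(T) = 897 (I(T) = -9 + 3*(-62 + 2*13*(1 + 13)) = -9 + 3*(-62 + 2*13*14) = -9 + 3*(-62 + 364) = -9 + 3*302 = -9 + 906 = 897)
1/(I(-251) + 23692) = 1/(897 + 23692) = 1/24589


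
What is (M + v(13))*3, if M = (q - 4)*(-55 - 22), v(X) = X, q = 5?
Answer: -192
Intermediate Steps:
M = -77 (M = (5 - 4)*(-55 - 22) = 1*(-77) = -77)
(M + v(13))*3 = (-77 + 13)*3 = -64*3 = -192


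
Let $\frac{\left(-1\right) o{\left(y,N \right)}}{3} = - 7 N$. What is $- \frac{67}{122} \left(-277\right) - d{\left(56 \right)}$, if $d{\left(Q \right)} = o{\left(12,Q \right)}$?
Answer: $- \frac{124913}{122} \approx -1023.9$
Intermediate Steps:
$o{\left(y,N \right)} = 21 N$ ($o{\left(y,N \right)} = - 3 \left(- 7 N\right) = 21 N$)
$d{\left(Q \right)} = 21 Q$
$- \frac{67}{122} \left(-277\right) - d{\left(56 \right)} = - \frac{67}{122} \left(-277\right) - 21 \cdot 56 = \left(-67\right) \frac{1}{122} \left(-277\right) - 1176 = \left(- \frac{67}{122}\right) \left(-277\right) - 1176 = \frac{18559}{122} - 1176 = - \frac{124913}{122}$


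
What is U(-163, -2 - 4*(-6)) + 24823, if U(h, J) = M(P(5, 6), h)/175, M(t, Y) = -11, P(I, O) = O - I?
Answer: 4344014/175 ≈ 24823.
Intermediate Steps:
U(h, J) = -11/175
U(-163, -2 - 4*(-6)) + 24823 = -11/175 + 24823 = 4344014/175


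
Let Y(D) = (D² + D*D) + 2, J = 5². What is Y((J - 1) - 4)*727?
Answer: 583054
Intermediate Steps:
J = 25
Y(D) = 2 + 2*D² (Y(D) = (D² + D²) + 2 = 2*D² + 2 = 2 + 2*D²)
Y((J - 1) - 4)*727 = (2 + 2*((25 - 1) - 4)²)*727 = (2 + 2*(24 - 4)²)*727 = (2 + 2*20²)*727 = (2 + 2*400)*727 = (2 + 800)*727 = 802*727 = 583054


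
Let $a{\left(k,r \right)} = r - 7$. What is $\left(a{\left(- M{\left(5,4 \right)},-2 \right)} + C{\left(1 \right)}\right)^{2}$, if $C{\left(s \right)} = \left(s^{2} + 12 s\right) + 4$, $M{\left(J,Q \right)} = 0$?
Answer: $64$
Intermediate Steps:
$C{\left(s \right)} = 4 + s^{2} + 12 s$
$a{\left(k,r \right)} = -7 + r$
$\left(a{\left(- M{\left(5,4 \right)},-2 \right)} + C{\left(1 \right)}\right)^{2} = \left(\left(-7 - 2\right) + \left(4 + 1^{2} + 12 \cdot 1\right)\right)^{2} = \left(-9 + \left(4 + 1 + 12\right)\right)^{2} = \left(-9 + 17\right)^{2} = 8^{2} = 64$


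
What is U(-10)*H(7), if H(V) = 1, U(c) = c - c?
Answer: 0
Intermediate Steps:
U(c) = 0
U(-10)*H(7) = 0*1 = 0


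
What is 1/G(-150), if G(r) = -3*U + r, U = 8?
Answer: -1/174 ≈ -0.0057471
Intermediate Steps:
G(r) = -24 + r (G(r) = -3*8 + r = -24 + r)
1/G(-150) = 1/(-24 - 150) = 1/(-174) = -1/174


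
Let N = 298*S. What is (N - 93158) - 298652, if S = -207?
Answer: -453496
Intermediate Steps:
N = -61686 (N = 298*(-207) = -61686)
(N - 93158) - 298652 = (-61686 - 93158) - 298652 = -154844 - 298652 = -453496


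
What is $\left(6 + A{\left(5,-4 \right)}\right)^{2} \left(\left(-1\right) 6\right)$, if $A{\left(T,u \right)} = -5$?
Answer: $-6$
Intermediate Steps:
$\left(6 + A{\left(5,-4 \right)}\right)^{2} \left(\left(-1\right) 6\right) = \left(6 - 5\right)^{2} \left(\left(-1\right) 6\right) = 1^{2} \left(-6\right) = 1 \left(-6\right) = -6$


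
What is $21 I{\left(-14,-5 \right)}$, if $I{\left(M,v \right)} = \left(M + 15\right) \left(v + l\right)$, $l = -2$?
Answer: $-147$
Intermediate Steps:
$I{\left(M,v \right)} = \left(-2 + v\right) \left(15 + M\right)$ ($I{\left(M,v \right)} = \left(M + 15\right) \left(v - 2\right) = \left(15 + M\right) \left(-2 + v\right) = \left(-2 + v\right) \left(15 + M\right)$)
$21 I{\left(-14,-5 \right)} = 21 \left(-30 - -28 + 15 \left(-5\right) - -70\right) = 21 \left(-30 + 28 - 75 + 70\right) = 21 \left(-7\right) = -147$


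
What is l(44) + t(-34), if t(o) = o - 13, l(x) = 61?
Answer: 14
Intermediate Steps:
t(o) = -13 + o
l(44) + t(-34) = 61 + (-13 - 34) = 61 - 47 = 14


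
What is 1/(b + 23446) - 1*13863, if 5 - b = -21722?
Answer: -626233298/45173 ≈ -13863.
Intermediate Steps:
b = 21727 (b = 5 - 1*(-21722) = 5 + 21722 = 21727)
1/(b + 23446) - 1*13863 = 1/(21727 + 23446) - 1*13863 = 1/45173 - 13863 = -626233298/45173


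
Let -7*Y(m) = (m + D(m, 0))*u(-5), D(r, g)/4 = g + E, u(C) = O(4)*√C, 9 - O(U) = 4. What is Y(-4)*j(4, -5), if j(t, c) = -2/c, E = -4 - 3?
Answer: 64*I*√5/7 ≈ 20.444*I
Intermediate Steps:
E = -7
O(U) = 5 (O(U) = 9 - 1*4 = 9 - 4 = 5)
u(C) = 5*√C
D(r, g) = -28 + 4*g (D(r, g) = 4*(g - 7) = 4*(-7 + g) = -28 + 4*g)
Y(m) = -5*I*√5*(-28 + m)/7 (Y(m) = -(m + (-28 + 4*0))*5*√(-5)/7 = -(m + (-28 + 0))*5*(I*√5)/7 = -(m - 28)*5*I*√5/7 = -(-28 + m)*5*I*√5/7 = -5*I*√5*(-28 + m)/7)
Y(-4)*j(4, -5) = (5*I*√5*(28 - 1*(-4))/7)*(-2/(-5)) = (5*I*√5*(28 + 4)/7)*(-2*(-⅕)) = ((5/7)*I*√5*32)*(⅖) = (160*I*√5/7)*(⅖) = 64*I*√5/7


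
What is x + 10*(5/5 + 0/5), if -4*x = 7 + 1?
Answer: 8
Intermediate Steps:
x = -2 (x = -(7 + 1)/4 = -¼*8 = -2)
x + 10*(5/5 + 0/5) = -2 + 10*(5/5 + 0/5) = -2 + 10*(5*(⅕) + 0*(⅕)) = -2 + 10*(1 + 0) = -2 + 10*1 = -2 + 10 = 8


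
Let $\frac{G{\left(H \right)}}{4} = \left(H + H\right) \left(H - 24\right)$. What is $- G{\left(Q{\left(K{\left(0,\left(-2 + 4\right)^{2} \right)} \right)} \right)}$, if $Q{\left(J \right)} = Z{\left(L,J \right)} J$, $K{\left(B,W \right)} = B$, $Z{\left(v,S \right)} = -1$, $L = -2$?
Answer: $0$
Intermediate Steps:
$Q{\left(J \right)} = - J$
$G{\left(H \right)} = 8 H \left(-24 + H\right)$ ($G{\left(H \right)} = 4 \left(H + H\right) \left(H - 24\right) = 4 \cdot 2 H \left(-24 + H\right) = 8 H \left(-24 + H\right)$)
$- G{\left(Q{\left(K{\left(0,\left(-2 + 4\right)^{2} \right)} \right)} \right)} = - 8 \left(\left(-1\right) 0\right) \left(-24 - 0\right) = - 8 \cdot 0 \left(-24 + 0\right) = - 8 \cdot 0 \left(-24\right) = \left(-1\right) 0 = 0$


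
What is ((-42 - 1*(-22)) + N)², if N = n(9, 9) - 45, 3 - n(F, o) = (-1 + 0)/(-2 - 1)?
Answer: 34969/9 ≈ 3885.4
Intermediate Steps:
n(F, o) = 8/3 (n(F, o) = 3 - (-1 + 0)/(-2 - 1) = 3 - (-1)/(-3) = 3 - (-1)*(-1)/3 = 3 - 1*⅓ = 3 - ⅓ = 8/3)
N = -127/3 (N = 8/3 - 45 = -127/3 ≈ -42.333)
((-42 - 1*(-22)) + N)² = ((-42 - 1*(-22)) - 127/3)² = ((-42 + 22) - 127/3)² = (-20 - 127/3)² = (-187/3)² = 34969/9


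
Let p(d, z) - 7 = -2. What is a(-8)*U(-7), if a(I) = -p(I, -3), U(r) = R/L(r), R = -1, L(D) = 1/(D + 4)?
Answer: -15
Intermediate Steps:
p(d, z) = 5 (p(d, z) = 7 - 2 = 5)
L(D) = 1/(4 + D)
U(r) = -4 - r (U(r) = -1/(1/(4 + r)) = -(4 + r) = -4 - r)
a(I) = -5 (a(I) = -1*5 = -5)
a(-8)*U(-7) = -5*(-4 - 1*(-7)) = -5*(-4 + 7) = -5*3 = -15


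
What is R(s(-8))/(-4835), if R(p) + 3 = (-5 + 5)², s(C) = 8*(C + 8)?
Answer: 3/4835 ≈ 0.00062048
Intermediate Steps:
s(C) = 64 + 8*C (s(C) = 8*(8 + C) = 64 + 8*C)
R(p) = -3 (R(p) = -3 + (-5 + 5)² = -3 + 0² = -3 + 0 = -3)
R(s(-8))/(-4835) = -3/(-4835) = -3*(-1/4835) = 3/4835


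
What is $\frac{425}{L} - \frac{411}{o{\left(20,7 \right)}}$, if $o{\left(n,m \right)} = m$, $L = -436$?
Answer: $- \frac{182171}{3052} \approx -59.689$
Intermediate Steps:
$\frac{425}{L} - \frac{411}{o{\left(20,7 \right)}} = \frac{425}{-436} - \frac{411}{7} = 425 \left(- \frac{1}{436}\right) - \frac{411}{7} = - \frac{425}{436} - \frac{411}{7} = - \frac{182171}{3052}$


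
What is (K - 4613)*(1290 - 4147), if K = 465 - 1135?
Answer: 15093531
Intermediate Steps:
K = -670
(K - 4613)*(1290 - 4147) = (-670 - 4613)*(1290 - 4147) = -5283*(-2857) = 15093531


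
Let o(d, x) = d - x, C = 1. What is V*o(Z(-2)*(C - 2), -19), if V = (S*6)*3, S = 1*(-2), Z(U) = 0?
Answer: -684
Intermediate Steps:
S = -2
V = -36 (V = -2*6*3 = -12*3 = -36)
V*o(Z(-2)*(C - 2), -19) = -36*(0*(1 - 2) - 1*(-19)) = -36*(0*(-1) + 19) = -36*(0 + 19) = -36*19 = -684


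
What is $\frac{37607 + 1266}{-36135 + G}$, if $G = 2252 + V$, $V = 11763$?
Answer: $- \frac{38873}{22120} \approx -1.7574$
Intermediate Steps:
$G = 14015$ ($G = 2252 + 11763 = 14015$)
$\frac{37607 + 1266}{-36135 + G} = \frac{37607 + 1266}{-36135 + 14015} = \frac{38873}{-22120} = 38873 \left(- \frac{1}{22120}\right) = - \frac{38873}{22120}$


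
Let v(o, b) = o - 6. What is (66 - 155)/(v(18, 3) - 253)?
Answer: 89/241 ≈ 0.36929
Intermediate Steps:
v(o, b) = -6 + o
(66 - 155)/(v(18, 3) - 253) = (66 - 155)/((-6 + 18) - 253) = -89/(12 - 253) = -89/(-241) = -89*(-1/241) = 89/241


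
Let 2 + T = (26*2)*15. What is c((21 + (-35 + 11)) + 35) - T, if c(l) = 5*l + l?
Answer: -586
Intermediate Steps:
c(l) = 6*l
T = 778 (T = -2 + (26*2)*15 = -2 + 52*15 = -2 + 780 = 778)
c((21 + (-35 + 11)) + 35) - T = 6*((21 + (-35 + 11)) + 35) - 1*778 = 6*((21 - 24) + 35) - 778 = 6*(-3 + 35) - 778 = 6*32 - 778 = 192 - 778 = -586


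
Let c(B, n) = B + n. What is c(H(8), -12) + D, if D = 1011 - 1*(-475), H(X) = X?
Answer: 1482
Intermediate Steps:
D = 1486 (D = 1011 + 475 = 1486)
c(H(8), -12) + D = (8 - 12) + 1486 = -4 + 1486 = 1482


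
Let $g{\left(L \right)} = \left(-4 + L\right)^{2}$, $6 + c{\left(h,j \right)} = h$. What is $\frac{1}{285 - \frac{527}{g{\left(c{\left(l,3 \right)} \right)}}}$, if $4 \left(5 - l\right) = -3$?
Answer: $\frac{17}{4349} \approx 0.0039089$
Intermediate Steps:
$l = \frac{23}{4}$ ($l = 5 - - \frac{3}{4} = 5 + \frac{3}{4} = \frac{23}{4} \approx 5.75$)
$c{\left(h,j \right)} = -6 + h$
$\frac{1}{285 - \frac{527}{g{\left(c{\left(l,3 \right)} \right)}}} = \frac{1}{285 - \frac{527}{\left(-4 + \left(-6 + \frac{23}{4}\right)\right)^{2}}} = \frac{1}{285 - \frac{527}{\left(-4 - \frac{1}{4}\right)^{2}}} = \frac{1}{285 - \frac{527}{\left(- \frac{17}{4}\right)^{2}}} = \frac{1}{285 - \frac{527}{\frac{289}{16}}} = \frac{1}{285 - \frac{496}{17}} = \frac{1}{\frac{4349}{17}} = \frac{17}{4349}$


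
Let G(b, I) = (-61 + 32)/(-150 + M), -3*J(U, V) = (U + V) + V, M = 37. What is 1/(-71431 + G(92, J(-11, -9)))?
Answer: -113/8071674 ≈ -1.4000e-5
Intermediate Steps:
J(U, V) = -2*V/3 - U/3 (J(U, V) = -((U + V) + V)/3 = -(U + 2*V)/3 = -2*V/3 - U/3)
G(b, I) = 29/113 (G(b, I) = (-61 + 32)/(-150 + 37) = -29/(-113) = -29*(-1/113) = 29/113)
1/(-71431 + G(92, J(-11, -9))) = 1/(-71431 + 29/113) = 1/(-8071674/113) = -113/8071674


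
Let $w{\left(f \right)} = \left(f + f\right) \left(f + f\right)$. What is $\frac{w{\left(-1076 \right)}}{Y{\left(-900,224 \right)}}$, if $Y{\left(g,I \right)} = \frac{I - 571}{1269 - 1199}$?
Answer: $- \frac{324177280}{347} \approx -9.3423 \cdot 10^{5}$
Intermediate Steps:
$w{\left(f \right)} = 4 f^{2}$ ($w{\left(f \right)} = 2 f 2 f = 4 f^{2}$)
$Y{\left(g,I \right)} = - \frac{571}{70} + \frac{I}{70}$ ($Y{\left(g,I \right)} = \frac{-571 + I}{70} = \left(-571 + I\right) \frac{1}{70} = - \frac{571}{70} + \frac{I}{70}$)
$\frac{w{\left(-1076 \right)}}{Y{\left(-900,224 \right)}} = \frac{4 \left(-1076\right)^{2}}{- \frac{571}{70} + \frac{1}{70} \cdot 224} = \frac{4 \cdot 1157776}{- \frac{571}{70} + \frac{16}{5}} = \frac{4631104}{- \frac{347}{70}} = 4631104 \left(- \frac{70}{347}\right) = - \frac{324177280}{347}$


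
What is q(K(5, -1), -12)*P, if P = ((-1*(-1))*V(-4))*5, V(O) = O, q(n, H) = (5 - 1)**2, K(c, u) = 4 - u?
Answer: -320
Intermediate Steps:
q(n, H) = 16 (q(n, H) = 4**2 = 16)
P = -20 (P = (-1*(-1)*(-4))*5 = (1*(-4))*5 = -4*5 = -20)
q(K(5, -1), -12)*P = 16*(-20) = -320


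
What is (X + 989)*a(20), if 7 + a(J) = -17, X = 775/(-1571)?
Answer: -37270656/1571 ≈ -23724.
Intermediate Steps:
X = -775/1571 (X = 775*(-1/1571) = -775/1571 ≈ -0.49332)
a(J) = -24 (a(J) = -7 - 17 = -24)
(X + 989)*a(20) = (-775/1571 + 989)*(-24) = (1552944/1571)*(-24) = -37270656/1571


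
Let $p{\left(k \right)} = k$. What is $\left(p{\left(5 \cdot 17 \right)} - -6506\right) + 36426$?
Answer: $43017$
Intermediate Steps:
$\left(p{\left(5 \cdot 17 \right)} - -6506\right) + 36426 = \left(5 \cdot 17 - -6506\right) + 36426 = \left(85 + 6506\right) + 36426 = 6591 + 36426 = 43017$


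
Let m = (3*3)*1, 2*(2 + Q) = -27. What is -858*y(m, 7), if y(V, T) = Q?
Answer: 13299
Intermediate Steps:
Q = -31/2 (Q = -2 + (½)*(-27) = -2 - 27/2 = -31/2 ≈ -15.500)
m = 9 (m = 9*1 = 9)
y(V, T) = -31/2
-858*y(m, 7) = -858*(-31/2) = 13299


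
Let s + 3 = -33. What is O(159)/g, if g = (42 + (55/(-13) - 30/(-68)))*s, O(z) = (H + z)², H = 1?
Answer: -2828800/152001 ≈ -18.610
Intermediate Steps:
O(z) = (1 + z)²
s = -36 (s = -3 - 33 = -36)
g = -304002/221 (g = (42 + (55/(-13) - 30/(-68)))*(-36) = (42 + (55*(-1/13) - 30*(-1/68)))*(-36) = (42 + (-55/13 + 15/34))*(-36) = (42 - 1675/442)*(-36) = (16889/442)*(-36) = -304002/221 ≈ -1375.6)
O(159)/g = (1 + 159)²/(-304002/221) = 160²*(-221/304002) = 25600*(-221/304002) = -2828800/152001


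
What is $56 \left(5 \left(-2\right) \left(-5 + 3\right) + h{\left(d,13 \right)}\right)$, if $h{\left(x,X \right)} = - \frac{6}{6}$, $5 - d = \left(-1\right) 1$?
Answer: $1064$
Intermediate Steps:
$d = 6$ ($d = 5 - \left(-1\right) 1 = 5 - -1 = 5 + 1 = 6$)
$h{\left(x,X \right)} = -1$ ($h{\left(x,X \right)} = \left(-6\right) \frac{1}{6} = -1$)
$56 \left(5 \left(-2\right) \left(-5 + 3\right) + h{\left(d,13 \right)}\right) = 56 \left(5 \left(-2\right) \left(-5 + 3\right) - 1\right) = 56 \left(\left(-10\right) \left(-2\right) - 1\right) = 56 \left(20 - 1\right) = 56 \cdot 19 = 1064$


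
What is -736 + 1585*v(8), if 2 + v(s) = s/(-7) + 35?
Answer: 348303/7 ≈ 49758.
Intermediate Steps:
v(s) = 33 - s/7 (v(s) = -2 + (s/(-7) + 35) = -2 + (-s/7 + 35) = -2 + (35 - s/7) = 33 - s/7)
-736 + 1585*v(8) = -736 + 1585*(33 - ⅐*8) = -736 + 1585*(33 - 8/7) = -736 + 1585*(223/7) = -736 + 353455/7 = 348303/7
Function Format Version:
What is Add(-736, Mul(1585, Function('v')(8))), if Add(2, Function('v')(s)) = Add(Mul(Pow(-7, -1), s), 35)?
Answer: Rational(348303, 7) ≈ 49758.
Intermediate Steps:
Function('v')(s) = Add(33, Mul(Rational(-1, 7), s)) (Function('v')(s) = Add(-2, Add(Mul(Pow(-7, -1), s), 35)) = Add(-2, Add(Mul(Rational(-1, 7), s), 35)) = Add(-2, Add(35, Mul(Rational(-1, 7), s))) = Add(33, Mul(Rational(-1, 7), s)))
Add(-736, Mul(1585, Function('v')(8))) = Add(-736, Mul(1585, Add(33, Mul(Rational(-1, 7), 8)))) = Add(-736, Mul(1585, Add(33, Rational(-8, 7)))) = Add(-736, Mul(1585, Rational(223, 7))) = Add(-736, Rational(353455, 7)) = Rational(348303, 7)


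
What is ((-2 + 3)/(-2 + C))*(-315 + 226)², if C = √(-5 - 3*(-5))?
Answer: 7921/3 + 7921*√10/6 ≈ 6815.1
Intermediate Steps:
C = √10 (C = √(-5 + 15) = √10 ≈ 3.1623)
((-2 + 3)/(-2 + C))*(-315 + 226)² = ((-2 + 3)/(-2 + √10))*(-315 + 226)² = (1/(-2 + √10))*(-89)² = 7921/(-2 + √10)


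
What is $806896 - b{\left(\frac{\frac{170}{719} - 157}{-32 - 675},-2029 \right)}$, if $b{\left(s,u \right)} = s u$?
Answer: $\frac{410400559045}{508333} \approx 8.0735 \cdot 10^{5}$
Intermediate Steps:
$806896 - b{\left(\frac{\frac{170}{719} - 157}{-32 - 675},-2029 \right)} = 806896 - \frac{\frac{170}{719} - 157}{-32 - 675} \left(-2029\right) = 806896 - \frac{170 \cdot \frac{1}{719} - 157}{-707} \left(-2029\right) = 806896 - \left(\frac{170}{719} - 157\right) \left(- \frac{1}{707}\right) \left(-2029\right) = 806896 - \left(- \frac{112713}{719}\right) \left(- \frac{1}{707}\right) \left(-2029\right) = 806896 - \frac{112713}{508333} \left(-2029\right) = 806896 - - \frac{228694677}{508333} = 806896 + \frac{228694677}{508333} = \frac{410400559045}{508333}$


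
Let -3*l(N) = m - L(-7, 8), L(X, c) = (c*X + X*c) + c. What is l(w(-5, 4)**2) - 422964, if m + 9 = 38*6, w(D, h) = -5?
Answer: -1269215/3 ≈ -4.2307e+5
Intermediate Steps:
L(X, c) = c + 2*X*c (L(X, c) = (X*c + X*c) + c = 2*X*c + c = c + 2*X*c)
m = 219 (m = -9 + 38*6 = -9 + 228 = 219)
l(N) = -323/3 (l(N) = -(219 - 8*(1 + 2*(-7)))/3 = -(219 - 8*(1 - 14))/3 = -(219 - 8*(-13))/3 = -(219 - 1*(-104))/3 = -(219 + 104)/3 = -1/3*323 = -323/3)
l(w(-5, 4)**2) - 422964 = -323/3 - 422964 = -1269215/3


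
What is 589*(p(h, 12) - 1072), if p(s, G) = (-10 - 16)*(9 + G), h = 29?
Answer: -953002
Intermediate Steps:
p(s, G) = -234 - 26*G (p(s, G) = -26*(9 + G) = -234 - 26*G)
589*(p(h, 12) - 1072) = 589*((-234 - 26*12) - 1072) = 589*((-234 - 312) - 1072) = 589*(-546 - 1072) = 589*(-1618) = -953002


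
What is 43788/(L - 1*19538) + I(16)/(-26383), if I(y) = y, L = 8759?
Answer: -385143756/94794119 ≈ -4.0630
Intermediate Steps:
43788/(L - 1*19538) + I(16)/(-26383) = 43788/(8759 - 1*19538) + 16/(-26383) = 43788/(8759 - 19538) + 16*(-1/26383) = 43788/(-10779) - 16/26383 = 43788*(-1/10779) - 16/26383 = -14596/3593 - 16/26383 = -385143756/94794119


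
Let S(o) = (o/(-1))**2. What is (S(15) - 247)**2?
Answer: 484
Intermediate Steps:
S(o) = o**2 (S(o) = (o*(-1))**2 = (-o)**2 = o**2)
(S(15) - 247)**2 = (15**2 - 247)**2 = (225 - 247)**2 = (-22)**2 = 484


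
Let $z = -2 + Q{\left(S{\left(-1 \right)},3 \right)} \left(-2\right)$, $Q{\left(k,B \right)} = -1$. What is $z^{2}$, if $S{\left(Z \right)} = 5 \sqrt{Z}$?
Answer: $0$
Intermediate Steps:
$z = 0$ ($z = -2 - -2 = -2 + 2 = 0$)
$z^{2} = 0^{2} = 0$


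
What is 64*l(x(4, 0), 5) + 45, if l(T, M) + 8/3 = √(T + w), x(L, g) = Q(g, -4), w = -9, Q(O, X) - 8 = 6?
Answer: -377/3 + 64*√5 ≈ 17.442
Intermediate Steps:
Q(O, X) = 14 (Q(O, X) = 8 + 6 = 14)
x(L, g) = 14
l(T, M) = -8/3 + √(-9 + T) (l(T, M) = -8/3 + √(T - 9) = -8/3 + √(-9 + T))
64*l(x(4, 0), 5) + 45 = 64*(-8/3 + √(-9 + 14)) + 45 = 64*(-8/3 + √5) + 45 = (-512/3 + 64*√5) + 45 = -377/3 + 64*√5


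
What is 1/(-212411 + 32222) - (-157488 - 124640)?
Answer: 50836362191/180189 ≈ 2.8213e+5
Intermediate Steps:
1/(-212411 + 32222) - (-157488 - 124640) = 1/(-180189) - 1*(-282128) = -1/180189 + 282128 = 50836362191/180189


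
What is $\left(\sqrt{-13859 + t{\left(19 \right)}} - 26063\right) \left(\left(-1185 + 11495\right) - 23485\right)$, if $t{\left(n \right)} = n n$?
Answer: $343380025 - 13175 i \sqrt{13498} \approx 3.4338 \cdot 10^{8} - 1.5307 \cdot 10^{6} i$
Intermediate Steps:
$t{\left(n \right)} = n^{2}$
$\left(\sqrt{-13859 + t{\left(19 \right)}} - 26063\right) \left(\left(-1185 + 11495\right) - 23485\right) = \left(\sqrt{-13859 + 19^{2}} - 26063\right) \left(\left(-1185 + 11495\right) - 23485\right) = \left(\sqrt{-13859 + 361} - 26063\right) \left(10310 - 23485\right) = \left(\sqrt{-13498} - 26063\right) \left(-13175\right) = \left(i \sqrt{13498} - 26063\right) \left(-13175\right) = \left(-26063 + i \sqrt{13498}\right) \left(-13175\right) = 343380025 - 13175 i \sqrt{13498}$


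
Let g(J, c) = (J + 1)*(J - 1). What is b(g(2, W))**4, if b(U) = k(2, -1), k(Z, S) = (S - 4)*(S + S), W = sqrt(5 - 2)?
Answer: 10000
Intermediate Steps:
W = sqrt(3) ≈ 1.7320
g(J, c) = (1 + J)*(-1 + J)
k(Z, S) = 2*S*(-4 + S) (k(Z, S) = (-4 + S)*(2*S) = 2*S*(-4 + S))
b(U) = 10 (b(U) = 2*(-1)*(-4 - 1) = 2*(-1)*(-5) = 10)
b(g(2, W))**4 = 10**4 = 10000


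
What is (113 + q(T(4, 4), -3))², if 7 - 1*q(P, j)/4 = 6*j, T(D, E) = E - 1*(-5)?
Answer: 45369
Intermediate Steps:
T(D, E) = 5 + E (T(D, E) = E + 5 = 5 + E)
q(P, j) = 28 - 24*j
(113 + q(T(4, 4), -3))² = (113 + (28 - 24*(-3)))² = (113 + (28 + 72))² = (113 + 100)² = 213² = 45369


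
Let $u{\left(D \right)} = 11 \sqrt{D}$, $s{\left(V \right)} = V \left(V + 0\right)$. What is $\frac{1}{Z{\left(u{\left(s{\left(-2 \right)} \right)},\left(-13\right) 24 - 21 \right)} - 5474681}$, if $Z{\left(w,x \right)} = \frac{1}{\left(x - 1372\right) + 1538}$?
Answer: $- \frac{167}{914271728} \approx -1.8266 \cdot 10^{-7}$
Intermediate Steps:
$s{\left(V \right)} = V^{2}$ ($s{\left(V \right)} = V V = V^{2}$)
$Z{\left(w,x \right)} = \frac{1}{166 + x}$ ($Z{\left(w,x \right)} = \frac{1}{\left(-1372 + x\right) + 1538} = \frac{1}{166 + x}$)
$\frac{1}{Z{\left(u{\left(s{\left(-2 \right)} \right)},\left(-13\right) 24 - 21 \right)} - 5474681} = \frac{1}{\frac{1}{166 - 333} - 5474681} = \frac{1}{\frac{1}{-167} - 5474681} = \frac{1}{- \frac{1}{167} - 5474681} = \frac{1}{- \frac{914271728}{167}} = - \frac{167}{914271728}$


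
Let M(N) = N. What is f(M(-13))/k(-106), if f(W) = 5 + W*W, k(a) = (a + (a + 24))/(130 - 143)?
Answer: 1131/94 ≈ 12.032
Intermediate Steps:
k(a) = -24/13 - 2*a/13 (k(a) = (a + (24 + a))/(-13) = (24 + 2*a)*(-1/13) = -24/13 - 2*a/13)
f(W) = 5 + W²
f(M(-13))/k(-106) = (5 + (-13)²)/(-24/13 - 2/13*(-106)) = (5 + 169)/(-24/13 + 212/13) = 174/(188/13) = 174*(13/188) = 1131/94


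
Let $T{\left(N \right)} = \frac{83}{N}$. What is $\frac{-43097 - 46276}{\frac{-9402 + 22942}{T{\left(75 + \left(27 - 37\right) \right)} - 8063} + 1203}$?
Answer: $- \frac{377681649}{5076664} \approx -74.396$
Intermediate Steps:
$\frac{-43097 - 46276}{\frac{-9402 + 22942}{T{\left(75 + \left(27 - 37\right) \right)} - 8063} + 1203} = \frac{-43097 - 46276}{\frac{-9402 + 22942}{\frac{83}{75 + \left(27 - 37\right)} - 8063} + 1203} = - \frac{89373}{\frac{13540}{\frac{83}{75 - 10} - 8063} + 1203} = - \frac{89373}{\frac{13540}{\frac{83}{65} - 8063} + 1203} = - \frac{89373}{\frac{13540}{- \frac{524012}{65}} + 1203} = - \frac{89373}{13540 \left(- \frac{65}{524012}\right) + 1203} = - \frac{89373}{- \frac{220025}{131003} + 1203} = - \frac{89373}{\frac{157376584}{131003}} = \left(-89373\right) \frac{131003}{157376584} = - \frac{377681649}{5076664}$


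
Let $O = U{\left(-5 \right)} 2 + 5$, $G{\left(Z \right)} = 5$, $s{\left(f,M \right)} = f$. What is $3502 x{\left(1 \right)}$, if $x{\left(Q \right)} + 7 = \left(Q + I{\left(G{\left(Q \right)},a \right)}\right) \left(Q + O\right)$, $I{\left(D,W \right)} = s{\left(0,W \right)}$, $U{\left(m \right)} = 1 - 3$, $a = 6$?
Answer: $-17510$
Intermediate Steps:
$U{\left(m \right)} = -2$ ($U{\left(m \right)} = 1 - 3 = -2$)
$I{\left(D,W \right)} = 0$
$O = 1$ ($O = \left(-2\right) 2 + 5 = -4 + 5 = 1$)
$x{\left(Q \right)} = -7 + Q \left(1 + Q\right)$ ($x{\left(Q \right)} = -7 + \left(Q + 0\right) \left(Q + 1\right) = -7 + Q \left(1 + Q\right)$)
$3502 x{\left(1 \right)} = 3502 \left(-7 + 1 + 1^{2}\right) = 3502 \left(-7 + 1 + 1\right) = 3502 \left(-5\right) = -17510$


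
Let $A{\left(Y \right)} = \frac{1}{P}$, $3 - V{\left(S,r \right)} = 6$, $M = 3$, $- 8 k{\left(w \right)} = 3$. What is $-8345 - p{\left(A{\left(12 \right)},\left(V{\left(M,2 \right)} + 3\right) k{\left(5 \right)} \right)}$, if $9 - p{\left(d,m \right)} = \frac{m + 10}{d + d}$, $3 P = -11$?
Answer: $- \frac{25117}{3} \approx -8372.3$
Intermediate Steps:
$P = - \frac{11}{3}$ ($P = \frac{1}{3} \left(-11\right) = - \frac{11}{3} \approx -3.6667$)
$k{\left(w \right)} = - \frac{3}{8}$ ($k{\left(w \right)} = \left(- \frac{1}{8}\right) 3 = - \frac{3}{8}$)
$V{\left(S,r \right)} = -3$ ($V{\left(S,r \right)} = 3 - 6 = -3$)
$A{\left(Y \right)} = - \frac{3}{11}$ ($A{\left(Y \right)} = \frac{1}{- \frac{11}{3}} = - \frac{3}{11}$)
$p{\left(d,m \right)} = 9 - \frac{10 + m}{2 d}$ ($p{\left(d,m \right)} = 9 - \frac{m + 10}{d + d} = 9 - \frac{10 + m}{2 d}$)
$-8345 - p{\left(A{\left(12 \right)},\left(V{\left(M,2 \right)} + 3\right) k{\left(5 \right)} \right)} = -8345 - \frac{-10 - \left(-3 + 3\right) \left(- \frac{3}{8}\right) + 18 \left(- \frac{3}{11}\right)}{2 \left(- \frac{3}{11}\right)} = -8345 - \frac{1}{2} \left(- \frac{11}{3}\right) \left(-10 - 0 \left(- \frac{3}{8}\right) - \frac{54}{11}\right) = -8345 - \frac{1}{2} \left(- \frac{11}{3}\right) \left(-10 - 0 - \frac{54}{11}\right) = -8345 - \frac{1}{2} \left(- \frac{11}{3}\right) \left(-10 + 0 - \frac{54}{11}\right) = -8345 - \frac{1}{2} \left(- \frac{11}{3}\right) \left(- \frac{164}{11}\right) = -8345 - \frac{82}{3} = - \frac{25117}{3}$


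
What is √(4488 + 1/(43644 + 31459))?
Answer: √25314387288295/75103 ≈ 66.993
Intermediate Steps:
√(4488 + 1/(43644 + 31459)) = √(4488 + 1/75103) = √(337062265/75103) = √25314387288295/75103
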